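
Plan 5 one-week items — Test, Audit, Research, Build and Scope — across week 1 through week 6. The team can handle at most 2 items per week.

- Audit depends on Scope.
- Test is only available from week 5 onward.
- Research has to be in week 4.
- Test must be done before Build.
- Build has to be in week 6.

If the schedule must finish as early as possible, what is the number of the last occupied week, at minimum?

week 6

The precedence chain requires at least 2 distinct weeks.
With at most 2 per week and 5 work items, at least 3 weeks are needed.
Build can't be placed before week 6, so the schedule must run through at least week 6.
6 works (last occupied week: week 6): for example Test in week 5; Research in week 4; Audit in week 2; Scope in week 1; Build in week 6.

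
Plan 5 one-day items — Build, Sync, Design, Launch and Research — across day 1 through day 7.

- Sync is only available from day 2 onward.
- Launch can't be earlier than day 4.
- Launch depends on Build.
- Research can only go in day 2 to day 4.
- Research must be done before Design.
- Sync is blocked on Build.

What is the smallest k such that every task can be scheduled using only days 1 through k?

The precedence chain requires at least 2 distinct days.
Launch can't be placed before day 4, so the schedule must run through at least day 4.
4 works (last occupied day: day 4): for example Research=day 2, Build=day 1, Design=day 3, Sync=day 2, Launch=day 4.

4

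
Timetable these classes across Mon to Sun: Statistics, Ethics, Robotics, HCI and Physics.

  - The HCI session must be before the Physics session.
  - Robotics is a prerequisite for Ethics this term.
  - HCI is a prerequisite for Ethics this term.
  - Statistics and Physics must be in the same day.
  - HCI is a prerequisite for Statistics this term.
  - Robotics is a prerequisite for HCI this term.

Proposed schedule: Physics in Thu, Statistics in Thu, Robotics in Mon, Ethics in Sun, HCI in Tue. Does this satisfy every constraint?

Statistics and Physics must be in the same day — holds.
The HCI session must be before the Physics session — holds.
Robotics is a prerequisite for HCI this term — holds.
Robotics is a prerequisite for Ethics this term — holds.
HCI is a prerequisite for Statistics this term — holds.
HCI is a prerequisite for Ethics this term — holds.

Valid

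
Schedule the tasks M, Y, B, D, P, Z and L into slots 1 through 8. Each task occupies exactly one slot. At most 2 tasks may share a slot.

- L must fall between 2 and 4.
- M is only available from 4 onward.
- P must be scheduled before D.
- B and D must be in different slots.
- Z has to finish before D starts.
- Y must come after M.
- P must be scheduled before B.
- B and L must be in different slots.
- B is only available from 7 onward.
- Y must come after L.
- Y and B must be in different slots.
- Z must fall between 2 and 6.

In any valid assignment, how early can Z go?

2

Z is available from 2; Z's own window allows nothing later than 6.
Z at 2 is achievable: Z -> 2, Y -> 5, B -> 7, D -> 3, M -> 4, P -> 1, L -> 2.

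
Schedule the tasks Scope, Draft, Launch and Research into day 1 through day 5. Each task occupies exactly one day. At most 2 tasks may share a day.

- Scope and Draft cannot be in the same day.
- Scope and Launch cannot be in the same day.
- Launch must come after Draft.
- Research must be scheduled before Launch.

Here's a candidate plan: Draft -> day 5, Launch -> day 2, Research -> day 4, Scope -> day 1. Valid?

Scope and Draft cannot be in the same day — holds.
Launch must come after Draft — violated.
At most 2 tasks may share a day — holds.
Scope and Launch cannot be in the same day — holds.
Research must be scheduled before Launch — violated.

No — it violates: Launch must come after Draft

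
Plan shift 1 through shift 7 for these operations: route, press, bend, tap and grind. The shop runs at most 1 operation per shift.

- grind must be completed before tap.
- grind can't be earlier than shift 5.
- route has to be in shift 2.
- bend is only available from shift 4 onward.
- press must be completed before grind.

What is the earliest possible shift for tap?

Precedence pushes tap to at least shift 6.
tap at shift 6 is achievable: press=shift 1, route=shift 2, grind=shift 5, tap=shift 6, bend=shift 4.

shift 6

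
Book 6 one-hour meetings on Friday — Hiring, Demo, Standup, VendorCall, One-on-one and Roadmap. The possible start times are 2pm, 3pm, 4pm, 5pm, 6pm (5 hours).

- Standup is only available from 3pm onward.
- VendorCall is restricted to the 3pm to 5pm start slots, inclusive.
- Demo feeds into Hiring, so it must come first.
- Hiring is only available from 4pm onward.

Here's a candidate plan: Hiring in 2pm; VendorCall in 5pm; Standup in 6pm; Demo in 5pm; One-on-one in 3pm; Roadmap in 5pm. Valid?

Hiring is only available from 4pm onward — violated.
Standup is only available from 3pm onward — holds.
VendorCall is restricted to the 3pm to 5pm start slots, inclusive — holds.
Demo feeds into Hiring, so it must come first — violated.

No. Hiring is only available from 4pm onward is not satisfied.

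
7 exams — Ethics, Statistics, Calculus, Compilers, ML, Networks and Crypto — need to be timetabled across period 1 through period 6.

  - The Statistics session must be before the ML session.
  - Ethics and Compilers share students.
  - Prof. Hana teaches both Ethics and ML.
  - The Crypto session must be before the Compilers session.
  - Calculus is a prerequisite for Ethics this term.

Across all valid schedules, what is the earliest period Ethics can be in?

Precedence pushes Ethics to at least period 2.
Ethics at period 2 is achievable: Calculus in period 1; Networks in period 1; ML in period 3; Ethics in period 2; Crypto in period 1; Statistics in period 1; Compilers in period 3.

period 2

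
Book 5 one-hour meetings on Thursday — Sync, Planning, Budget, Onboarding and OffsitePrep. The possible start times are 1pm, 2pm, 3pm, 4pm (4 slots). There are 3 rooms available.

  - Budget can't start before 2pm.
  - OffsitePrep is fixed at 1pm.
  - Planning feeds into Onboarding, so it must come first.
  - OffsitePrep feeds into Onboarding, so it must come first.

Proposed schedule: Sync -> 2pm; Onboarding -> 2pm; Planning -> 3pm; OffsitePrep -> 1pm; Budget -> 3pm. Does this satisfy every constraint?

No. Planning feeds into Onboarding, so it must come first is not satisfied.

Budget can't start before 2pm — holds.
There are 3 rooms available — holds.
OffsitePrep feeds into Onboarding, so it must come first — holds.
OffsitePrep is fixed at 1pm — holds.
Planning feeds into Onboarding, so it must come first — violated.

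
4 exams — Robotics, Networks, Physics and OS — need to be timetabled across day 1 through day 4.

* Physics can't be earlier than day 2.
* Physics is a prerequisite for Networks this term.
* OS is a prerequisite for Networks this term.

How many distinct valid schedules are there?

Splitting on Robotics: it can be day 1 (8), day 2 (8), day 3 (8), day 4 (8). Listing each branch's schedules as (Networks, Physics, OS) by day number:
Robotics=day 1: (3,2,1) (3,2,2) (4,2,1) (4,2,2) (4,2,3) (4,3,1) (4,3,2) (4,3,3) — 8.
Robotics=day 2: (3,2,1) (3,2,2) (4,2,1) (4,2,2) (4,2,3) (4,3,1) (4,3,2) (4,3,3) — 8.
Robotics=day 3: (3,2,1) (3,2,2) (4,2,1) (4,2,2) (4,2,3) (4,3,1) (4,3,2) (4,3,3) — 8.
Robotics=day 4: (3,2,1) (3,2,2) (4,2,1) (4,2,2) (4,2,3) (4,3,1) (4,3,2) (4,3,3) — 8.
Summing: 8 + 8 + 8 + 8 = 32.

32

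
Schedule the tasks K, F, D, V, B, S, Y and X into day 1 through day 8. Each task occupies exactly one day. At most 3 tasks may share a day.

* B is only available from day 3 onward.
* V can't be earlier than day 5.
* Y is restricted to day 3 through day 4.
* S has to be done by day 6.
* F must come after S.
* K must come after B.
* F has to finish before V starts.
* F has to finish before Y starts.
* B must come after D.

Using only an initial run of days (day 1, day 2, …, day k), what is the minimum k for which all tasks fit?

The precedence chain requires at least 3 distinct days.
With at most 3 per day and 8 tasks, at least 3 days are needed.
V can't be placed before day 5, so the schedule must run through at least day 5.
5 works (last occupied day: day 5): for example S=day 1, D=day 1, Y=day 3, F=day 2, B=day 3, V=day 5, K=day 4, X=day 1.

5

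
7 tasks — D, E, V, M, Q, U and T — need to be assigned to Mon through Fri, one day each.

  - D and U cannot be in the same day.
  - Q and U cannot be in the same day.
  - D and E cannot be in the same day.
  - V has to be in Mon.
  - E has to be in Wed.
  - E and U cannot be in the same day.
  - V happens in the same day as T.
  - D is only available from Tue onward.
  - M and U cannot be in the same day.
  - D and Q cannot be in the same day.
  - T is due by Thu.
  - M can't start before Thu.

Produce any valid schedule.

T=Mon, D=Tue, E=Wed, U=Fri, M=Thu, Q=Mon, V=Mon

Checking: E(Wed) != U(Fri); M(Thu) != U(Fri); D(Tue) != U(Fri); D(Tue) != E(Wed); Q(Mon) != U(Fri); D(Tue) != Q(Mon); V = T = Mon; V=Mon in [Mon,Mon]; E=Wed in [Wed,Wed]; M=Thu in [Thu,Fri]; T=Mon in [Mon,Thu]; D=Tue in [Tue,Fri].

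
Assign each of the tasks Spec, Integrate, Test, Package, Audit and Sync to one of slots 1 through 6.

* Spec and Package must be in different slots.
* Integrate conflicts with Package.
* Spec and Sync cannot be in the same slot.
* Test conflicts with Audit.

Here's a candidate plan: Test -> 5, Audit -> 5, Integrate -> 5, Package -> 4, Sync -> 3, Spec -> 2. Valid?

Test conflicts with Audit — violated.
Spec and Package must be in different slots — holds.
Integrate conflicts with Package — holds.
Spec and Sync cannot be in the same slot — holds.

No — it violates: Test conflicts with Audit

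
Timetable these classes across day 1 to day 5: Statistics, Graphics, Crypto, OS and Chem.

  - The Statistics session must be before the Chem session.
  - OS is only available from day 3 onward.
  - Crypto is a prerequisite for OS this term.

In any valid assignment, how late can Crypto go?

day 4

Downstream work caps Crypto at day 4.
Crypto at day 4 is achievable: Graphics=day 1, Crypto=day 4, Statistics=day 1, OS=day 5, Chem=day 2.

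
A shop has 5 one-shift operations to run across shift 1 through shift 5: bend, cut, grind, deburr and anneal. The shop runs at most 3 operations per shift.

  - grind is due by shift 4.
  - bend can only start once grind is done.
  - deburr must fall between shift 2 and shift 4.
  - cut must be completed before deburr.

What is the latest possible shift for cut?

Downstream work caps cut at shift 3.
cut at shift 3 is achievable: deburr=shift 4; bend=shift 2; anneal=shift 1; cut=shift 3; grind=shift 1.

shift 3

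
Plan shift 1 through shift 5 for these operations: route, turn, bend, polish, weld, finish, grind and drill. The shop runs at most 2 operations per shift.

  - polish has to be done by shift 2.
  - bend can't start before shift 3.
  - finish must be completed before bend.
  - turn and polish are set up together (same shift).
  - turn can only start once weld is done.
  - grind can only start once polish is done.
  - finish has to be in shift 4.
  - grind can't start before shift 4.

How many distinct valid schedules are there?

14

Splitting on route: it can be shift 1 (4), shift 3 (6), shift 4 (2), shift 5 (2). Listing each branch's schedules as (turn, bend, polish, weld, finish, grind, drill) by shift number:
route=shift 1: (2,5,2,1,4,4,3) (2,5,2,1,4,4,5) (2,5,2,1,4,5,3) (2,5,2,1,4,5,4) — 4.
route=shift 3: (2,5,2,1,4,4,1) (2,5,2,1,4,4,3) (2,5,2,1,4,4,5) (2,5,2,1,4,5,1) (2,5,2,1,4,5,3) (2,5,2,1,4,5,4) — 6.
route=shift 4: (2,5,2,1,4,5,1) (2,5,2,1,4,5,3) — 2.
route=shift 5: (2,5,2,1,4,4,1) (2,5,2,1,4,4,3) — 2.
Summing: 4 + 6 + 2 + 2 = 14.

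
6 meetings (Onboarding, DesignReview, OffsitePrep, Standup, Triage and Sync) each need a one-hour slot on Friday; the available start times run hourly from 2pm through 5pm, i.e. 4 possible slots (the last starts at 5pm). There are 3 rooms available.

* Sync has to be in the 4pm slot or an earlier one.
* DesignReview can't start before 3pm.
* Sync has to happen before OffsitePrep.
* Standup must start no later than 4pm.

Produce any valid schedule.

OffsitePrep in 3pm, Sync in 2pm, Onboarding in 2pm, Standup in 2pm, DesignReview in 3pm, Triage in 3pm

Checking: Sync(2pm) before OffsitePrep(3pm); DesignReview=3pm in [3pm,5pm]; Sync=2pm in [2pm,4pm]; Standup=2pm in [2pm,4pm]; max 3 per slot (cap 3).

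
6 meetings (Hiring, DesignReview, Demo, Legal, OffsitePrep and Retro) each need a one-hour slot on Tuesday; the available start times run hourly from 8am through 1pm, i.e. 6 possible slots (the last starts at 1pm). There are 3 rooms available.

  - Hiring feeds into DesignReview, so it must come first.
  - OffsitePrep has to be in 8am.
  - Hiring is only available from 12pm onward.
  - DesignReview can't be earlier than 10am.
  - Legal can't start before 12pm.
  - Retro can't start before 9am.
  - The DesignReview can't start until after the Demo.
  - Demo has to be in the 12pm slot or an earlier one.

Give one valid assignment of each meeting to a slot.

OffsitePrep -> 8am, Hiring -> 12pm, Legal -> 12pm, Retro -> 9am, DesignReview -> 1pm, Demo -> 8am

Checking: Hiring(12pm) before DesignReview(1pm); Demo(8am) before DesignReview(1pm); Retro=9am in [9am,1pm]; Legal=12pm in [12pm,1pm]; DesignReview=1pm in [10am,1pm]; OffsitePrep=8am in [8am,8am]; Demo=8am in [8am,12pm]; Hiring=12pm in [12pm,1pm]; max 2 per slot (cap 3).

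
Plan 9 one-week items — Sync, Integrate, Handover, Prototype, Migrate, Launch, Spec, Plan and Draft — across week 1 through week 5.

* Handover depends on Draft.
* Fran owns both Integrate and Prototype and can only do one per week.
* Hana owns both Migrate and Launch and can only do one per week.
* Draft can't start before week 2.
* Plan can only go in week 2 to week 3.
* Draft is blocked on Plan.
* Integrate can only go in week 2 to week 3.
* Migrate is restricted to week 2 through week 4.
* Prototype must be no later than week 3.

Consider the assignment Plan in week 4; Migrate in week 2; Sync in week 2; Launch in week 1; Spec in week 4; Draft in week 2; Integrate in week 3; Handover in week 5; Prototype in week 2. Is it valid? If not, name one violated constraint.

Fran owns both Integrate and Prototype and can only do one per week — holds.
Integrate can only go in week 2 to week 3 — holds.
Plan can only go in week 2 to week 3 — violated.
Draft can't start before week 2 — holds.
Handover depends on Draft — holds.
Hana owns both Migrate and Launch and can only do one per week — holds.
Migrate is restricted to week 2 through week 4 — holds.
Draft is blocked on Plan — violated.
Prototype must be no later than week 3 — holds.

No — it violates: Draft is blocked on Plan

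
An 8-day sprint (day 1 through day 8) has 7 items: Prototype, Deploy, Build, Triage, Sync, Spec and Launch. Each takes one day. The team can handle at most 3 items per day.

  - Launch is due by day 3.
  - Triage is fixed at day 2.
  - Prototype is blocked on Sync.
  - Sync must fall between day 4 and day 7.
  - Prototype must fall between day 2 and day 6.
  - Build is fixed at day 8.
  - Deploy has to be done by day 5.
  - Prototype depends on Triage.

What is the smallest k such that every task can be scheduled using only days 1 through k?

8 days

The precedence chain requires at least 2 distinct days.
With at most 3 per day and 7 tasks, at least 3 days are needed.
Build can't be placed before day 8, so the schedule must run through at least day 8.
8 works (last occupied day: day 8): for example Triage -> day 2; Deploy -> day 1; Build -> day 8; Sync -> day 4; Spec -> day 1; Launch -> day 1; Prototype -> day 5.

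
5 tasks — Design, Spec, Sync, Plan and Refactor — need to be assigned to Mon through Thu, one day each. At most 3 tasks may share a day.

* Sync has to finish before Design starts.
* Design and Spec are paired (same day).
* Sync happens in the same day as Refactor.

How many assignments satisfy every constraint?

24

Splitting on Design: it can be Tue (4), Wed (8), Thu (12). Listing each branch's schedules as (Spec, Sync, Plan, Refactor):
Design=Tue: (Tue,Mon,Mon,Mon) (Tue,Mon,Tue,Mon) (Tue,Mon,Wed,Mon) (Tue,Mon,Thu,Mon) — 4.
Design=Wed: (Wed,Mon,Mon,Mon) (Wed,Mon,Tue,Mon) (Wed,Mon,Wed,Mon) (Wed,Mon,Thu,Mon) (Wed,Tue,Mon,Tue) (Wed,Tue,Tue,Tue) (Wed,Tue,Wed,Tue) (Wed,Tue,Thu,Tue) — 8.
Design=Thu: (Thu,Mon,Mon,Mon) (Thu,Mon,Tue,Mon) (Thu,Mon,Wed,Mon) (Thu,Mon,Thu,Mon) (Thu,Tue,Mon,Tue) (Thu,Tue,Tue,Tue) (Thu,Tue,Wed,Tue) (Thu,Tue,Thu,Tue) (Thu,Wed,Mon,Wed) (Thu,Wed,Tue,Wed) (Thu,Wed,Wed,Wed) (Thu,Wed,Thu,Wed) — 12.
Summing: 4 + 8 + 12 = 24.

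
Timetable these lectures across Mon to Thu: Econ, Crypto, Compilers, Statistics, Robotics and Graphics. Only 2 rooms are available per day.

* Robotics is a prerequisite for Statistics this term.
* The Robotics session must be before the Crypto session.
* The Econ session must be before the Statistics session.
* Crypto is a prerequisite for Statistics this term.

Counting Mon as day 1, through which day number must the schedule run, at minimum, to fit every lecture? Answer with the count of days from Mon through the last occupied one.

The precedence chain requires at least 3 distinct days.
With at most 2 per day and 6 lectures, at least 3 days are needed.
3 works (last occupied day: Wed): for example Compilers -> Tue; Crypto -> Tue; Statistics -> Wed; Robotics -> Mon; Econ -> Mon; Graphics -> Wed.

3 days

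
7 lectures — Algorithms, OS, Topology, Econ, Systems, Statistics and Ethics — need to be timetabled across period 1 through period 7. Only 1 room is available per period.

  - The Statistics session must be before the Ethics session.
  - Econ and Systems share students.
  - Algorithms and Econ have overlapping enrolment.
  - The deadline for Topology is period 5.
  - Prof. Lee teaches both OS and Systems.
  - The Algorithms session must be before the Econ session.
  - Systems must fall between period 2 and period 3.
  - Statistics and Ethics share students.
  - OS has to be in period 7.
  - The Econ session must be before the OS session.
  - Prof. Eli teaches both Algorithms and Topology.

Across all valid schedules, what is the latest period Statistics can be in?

Downstream work caps Statistics at period 6.
Statistics at period 5 is achievable: Topology in period 1, Econ in period 4, Algorithms in period 3, Statistics in period 5, OS in period 7, Systems in period 2, Ethics in period 6.
Nothing later works — the conflict and capacity constraints rule out every period after period 5.

period 5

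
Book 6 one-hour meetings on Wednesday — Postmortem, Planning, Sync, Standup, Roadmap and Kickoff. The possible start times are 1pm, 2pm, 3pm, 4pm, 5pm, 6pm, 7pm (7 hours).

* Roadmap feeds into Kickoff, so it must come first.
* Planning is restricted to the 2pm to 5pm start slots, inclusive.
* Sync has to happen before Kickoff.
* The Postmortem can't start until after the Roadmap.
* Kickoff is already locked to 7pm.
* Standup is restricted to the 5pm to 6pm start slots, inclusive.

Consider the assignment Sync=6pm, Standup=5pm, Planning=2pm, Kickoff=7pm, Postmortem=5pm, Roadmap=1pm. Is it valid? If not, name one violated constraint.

Planning is restricted to the 2pm to 5pm start slots, inclusive — holds.
Standup is restricted to the 5pm to 6pm start slots, inclusive — holds.
The Postmortem can't start until after the Roadmap — holds.
Roadmap feeds into Kickoff, so it must come first — holds.
Sync has to happen before Kickoff — holds.
Kickoff is already locked to 7pm — holds.

Valid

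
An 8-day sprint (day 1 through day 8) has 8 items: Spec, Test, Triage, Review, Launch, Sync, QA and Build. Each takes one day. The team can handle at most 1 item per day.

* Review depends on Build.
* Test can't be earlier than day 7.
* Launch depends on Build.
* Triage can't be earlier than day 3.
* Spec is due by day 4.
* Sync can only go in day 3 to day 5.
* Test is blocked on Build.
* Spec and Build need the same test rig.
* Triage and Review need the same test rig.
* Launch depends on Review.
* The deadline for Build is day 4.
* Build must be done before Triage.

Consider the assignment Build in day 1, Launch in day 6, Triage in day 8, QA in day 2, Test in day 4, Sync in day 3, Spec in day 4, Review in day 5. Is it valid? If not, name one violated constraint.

Launch depends on Review — holds.
Triage can't be earlier than day 3 — holds.
Spec is due by day 4 — holds.
The deadline for Build is day 4 — holds.
Spec and Build need the same test rig — holds.
The team can handle at most 1 item per day — violated.
Test can't be earlier than day 7 — violated.
Review depends on Build — holds.
Launch depends on Build — holds.
Build must be done before Triage — holds.
Sync can only go in day 3 to day 5 — holds.
Test is blocked on Build — holds.
Triage and Review need the same test rig — holds.

Invalid. Test can't be earlier than day 7.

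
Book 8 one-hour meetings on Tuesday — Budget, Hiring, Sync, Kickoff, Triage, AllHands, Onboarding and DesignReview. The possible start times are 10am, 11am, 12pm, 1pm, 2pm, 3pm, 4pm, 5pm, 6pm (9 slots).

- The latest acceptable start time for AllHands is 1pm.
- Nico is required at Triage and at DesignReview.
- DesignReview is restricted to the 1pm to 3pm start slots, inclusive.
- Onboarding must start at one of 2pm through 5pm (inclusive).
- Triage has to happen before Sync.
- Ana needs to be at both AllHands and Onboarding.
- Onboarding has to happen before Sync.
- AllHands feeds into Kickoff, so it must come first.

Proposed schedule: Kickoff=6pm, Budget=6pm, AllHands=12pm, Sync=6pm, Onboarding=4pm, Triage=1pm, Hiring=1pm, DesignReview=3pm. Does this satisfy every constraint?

Onboarding must start at one of 2pm through 5pm (inclusive) — holds.
Ana needs to be at both AllHands and Onboarding — holds.
DesignReview is restricted to the 1pm to 3pm start slots, inclusive — holds.
The latest acceptable start time for AllHands is 1pm — holds.
Onboarding has to happen before Sync — holds.
Nico is required at Triage and at DesignReview — holds.
AllHands feeds into Kickoff, so it must come first — holds.
Triage has to happen before Sync — holds.

Yes, all constraints hold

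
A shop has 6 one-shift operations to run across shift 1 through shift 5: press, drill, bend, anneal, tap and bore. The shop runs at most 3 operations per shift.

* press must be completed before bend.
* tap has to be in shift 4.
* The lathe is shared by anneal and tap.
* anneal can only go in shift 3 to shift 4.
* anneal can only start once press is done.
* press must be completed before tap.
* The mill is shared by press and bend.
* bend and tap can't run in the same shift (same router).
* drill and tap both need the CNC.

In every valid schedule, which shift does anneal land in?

anneal's window is shift 3–shift 4.
tap is fixed at shift 4, and anneal can't share a shift with tap.
So anneal must be shift 3.

shift 3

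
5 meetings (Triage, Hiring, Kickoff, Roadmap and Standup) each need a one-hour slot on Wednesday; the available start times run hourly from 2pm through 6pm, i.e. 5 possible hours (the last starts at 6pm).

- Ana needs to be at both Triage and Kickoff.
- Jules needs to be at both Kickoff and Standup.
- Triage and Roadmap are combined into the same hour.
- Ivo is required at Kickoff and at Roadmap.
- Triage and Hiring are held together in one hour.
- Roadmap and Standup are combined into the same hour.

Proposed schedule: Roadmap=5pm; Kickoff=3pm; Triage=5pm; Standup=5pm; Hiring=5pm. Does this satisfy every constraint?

Triage and Roadmap are combined into the same hour — holds.
Roadmap and Standup are combined into the same hour — holds.
Triage and Hiring are held together in one hour — holds.
Ana needs to be at both Triage and Kickoff — holds.
Ivo is required at Kickoff and at Roadmap — holds.
Jules needs to be at both Kickoff and Standup — holds.

Yes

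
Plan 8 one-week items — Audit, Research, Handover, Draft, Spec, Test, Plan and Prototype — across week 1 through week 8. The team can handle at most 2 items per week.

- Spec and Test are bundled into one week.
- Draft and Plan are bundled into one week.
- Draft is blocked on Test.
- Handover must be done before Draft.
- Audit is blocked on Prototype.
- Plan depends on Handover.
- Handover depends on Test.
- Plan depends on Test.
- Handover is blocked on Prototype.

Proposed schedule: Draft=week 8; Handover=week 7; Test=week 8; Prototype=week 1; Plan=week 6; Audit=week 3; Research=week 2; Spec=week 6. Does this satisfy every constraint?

Handover depends on Test — violated.
Draft is blocked on Test — violated.
Handover must be done before Draft — holds.
Handover is blocked on Prototype — holds.
Audit is blocked on Prototype — holds.
The team can handle at most 2 items per week — holds.
Plan depends on Test — violated.
Draft and Plan are bundled into one week — violated.
Spec and Test are bundled into one week — violated.
Plan depends on Handover — violated.

No. Plan depends on Test is not satisfied.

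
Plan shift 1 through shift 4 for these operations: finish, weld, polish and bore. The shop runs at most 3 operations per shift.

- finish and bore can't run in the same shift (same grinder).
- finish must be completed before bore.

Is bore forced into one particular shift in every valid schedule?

bore can be shift 2 (e.g. polish=shift 1; bore=shift 2; finish=shift 1; weld=shift 1) or shift 3 (e.g. finish=shift 1; bore=shift 3; polish=shift 1; weld=shift 1).

No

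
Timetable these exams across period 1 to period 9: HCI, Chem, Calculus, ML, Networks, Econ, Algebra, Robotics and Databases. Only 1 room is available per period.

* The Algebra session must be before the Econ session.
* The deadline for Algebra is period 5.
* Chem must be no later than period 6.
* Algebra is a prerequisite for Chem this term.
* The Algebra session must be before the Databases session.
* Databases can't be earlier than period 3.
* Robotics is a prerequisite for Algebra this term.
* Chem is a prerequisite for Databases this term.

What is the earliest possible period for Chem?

period 3

Precedence pushes Chem to at least period 3; Chem's own window allows nothing later than period 6.
Chem at period 3 is achievable: ML -> period 8; Econ -> period 5; HCI -> period 6; Networks -> period 9; Algebra -> period 2; Chem -> period 3; Databases -> period 4; Calculus -> period 7; Robotics -> period 1.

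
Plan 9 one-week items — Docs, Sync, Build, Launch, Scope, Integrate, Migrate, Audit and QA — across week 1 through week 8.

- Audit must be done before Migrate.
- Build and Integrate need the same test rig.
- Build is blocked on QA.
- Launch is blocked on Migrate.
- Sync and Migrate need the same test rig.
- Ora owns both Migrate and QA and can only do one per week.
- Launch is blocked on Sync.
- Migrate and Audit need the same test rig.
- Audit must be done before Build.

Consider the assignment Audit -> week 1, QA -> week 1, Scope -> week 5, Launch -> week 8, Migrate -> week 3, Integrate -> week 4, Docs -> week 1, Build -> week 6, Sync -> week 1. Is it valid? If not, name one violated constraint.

Audit must be done before Build — holds.
Build and Integrate need the same test rig — holds.
Sync and Migrate need the same test rig — holds.
Launch is blocked on Migrate — holds.
Build is blocked on QA — holds.
Ora owns both Migrate and QA and can only do one per week — holds.
Audit must be done before Migrate — holds.
Launch is blocked on Sync — holds.
Migrate and Audit need the same test rig — holds.

Yes, all constraints hold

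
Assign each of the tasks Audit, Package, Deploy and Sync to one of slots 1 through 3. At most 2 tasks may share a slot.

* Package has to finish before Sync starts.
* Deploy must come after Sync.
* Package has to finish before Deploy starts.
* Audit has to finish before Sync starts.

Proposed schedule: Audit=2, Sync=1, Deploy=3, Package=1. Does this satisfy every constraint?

Deploy must come after Sync — holds.
At most 2 tasks may share a slot — holds.
Package has to finish before Sync starts — violated.
Package has to finish before Deploy starts — holds.
Audit has to finish before Sync starts — violated.

No. Audit has to finish before Sync starts is not satisfied.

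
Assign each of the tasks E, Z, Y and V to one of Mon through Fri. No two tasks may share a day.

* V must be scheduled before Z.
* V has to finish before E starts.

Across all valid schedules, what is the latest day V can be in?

Wed

Downstream work caps V at Thu.
V at Wed is achievable: Y=Mon, Z=Fri, E=Thu, V=Wed.
Nothing later works — the capacity limit rule out every day after Wed.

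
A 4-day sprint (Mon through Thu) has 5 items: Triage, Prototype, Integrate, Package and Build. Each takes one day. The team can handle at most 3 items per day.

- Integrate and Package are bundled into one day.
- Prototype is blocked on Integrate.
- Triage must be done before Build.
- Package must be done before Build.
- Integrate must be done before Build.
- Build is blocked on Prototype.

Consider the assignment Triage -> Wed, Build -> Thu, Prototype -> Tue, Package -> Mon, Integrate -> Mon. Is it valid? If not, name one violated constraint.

Valid

Package must be done before Build — holds.
Integrate must be done before Build — holds.
The team can handle at most 3 items per day — holds.
Triage must be done before Build — holds.
Integrate and Package are bundled into one day — holds.
Prototype is blocked on Integrate — holds.
Build is blocked on Prototype — holds.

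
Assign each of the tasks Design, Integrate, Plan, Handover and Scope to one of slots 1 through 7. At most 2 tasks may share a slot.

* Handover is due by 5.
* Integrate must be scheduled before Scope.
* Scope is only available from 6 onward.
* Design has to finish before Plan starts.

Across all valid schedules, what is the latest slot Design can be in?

Downstream work caps Design at 6.
Design at 6 is achievable: Design -> 6; Scope -> 6; Handover -> 1; Integrate -> 1; Plan -> 7.

6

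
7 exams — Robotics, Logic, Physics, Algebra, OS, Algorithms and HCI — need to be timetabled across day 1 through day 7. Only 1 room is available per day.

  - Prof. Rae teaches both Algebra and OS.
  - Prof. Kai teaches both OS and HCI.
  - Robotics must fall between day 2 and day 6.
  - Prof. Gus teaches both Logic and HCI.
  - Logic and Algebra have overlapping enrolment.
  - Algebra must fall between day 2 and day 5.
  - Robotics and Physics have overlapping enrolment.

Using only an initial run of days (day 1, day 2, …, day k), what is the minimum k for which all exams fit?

7 days

With at most 1 per day and 7 exams, at least 7 days are needed.
Robotics can't be placed before day 2, so the schedule must run through at least day 2.
7 works (last occupied day: day 7): for example HCI -> day 7, Robotics -> day 3, Logic -> day 1, Algebra -> day 2, Physics -> day 4, OS -> day 5, Algorithms -> day 6.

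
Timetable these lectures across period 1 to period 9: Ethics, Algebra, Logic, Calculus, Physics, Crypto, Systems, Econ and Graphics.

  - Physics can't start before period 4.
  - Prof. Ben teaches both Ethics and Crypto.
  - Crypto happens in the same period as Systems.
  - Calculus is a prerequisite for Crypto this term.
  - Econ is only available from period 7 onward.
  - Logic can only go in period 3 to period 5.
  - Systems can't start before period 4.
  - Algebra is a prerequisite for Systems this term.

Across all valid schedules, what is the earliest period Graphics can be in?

Graphics at period 1 is achievable: Crypto in period 4, Algebra in period 1, Calculus in period 1, Ethics in period 1, Systems in period 4, Logic in period 3, Graphics in period 1, Econ in period 7, Physics in period 4.

period 1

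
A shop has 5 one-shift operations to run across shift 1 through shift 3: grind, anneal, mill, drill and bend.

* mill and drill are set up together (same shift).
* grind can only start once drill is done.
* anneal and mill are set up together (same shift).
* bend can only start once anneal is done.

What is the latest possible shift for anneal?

shift 2

Downstream work caps anneal at shift 2.
anneal at shift 2 is achievable: grind -> shift 3; drill -> shift 2; bend -> shift 3; anneal -> shift 2; mill -> shift 2.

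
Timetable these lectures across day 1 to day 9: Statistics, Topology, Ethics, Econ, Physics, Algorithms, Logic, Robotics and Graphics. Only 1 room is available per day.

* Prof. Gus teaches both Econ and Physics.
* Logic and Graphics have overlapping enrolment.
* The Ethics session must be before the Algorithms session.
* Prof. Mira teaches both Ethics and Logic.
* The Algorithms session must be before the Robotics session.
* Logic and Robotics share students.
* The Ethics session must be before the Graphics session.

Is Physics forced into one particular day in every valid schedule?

No

Physics can be day 1 (e.g. Logic=day 9, Statistics=day 6, Ethics=day 2, Econ=day 8, Robotics=day 4, Topology=day 7, Graphics=day 5, Physics=day 1, Algorithms=day 3) or day 2 (e.g. Algorithms=day 3, Topology=day 7, Robotics=day 4, Ethics=day 1, Statistics=day 6, Graphics=day 5, Econ=day 8, Physics=day 2, Logic=day 9).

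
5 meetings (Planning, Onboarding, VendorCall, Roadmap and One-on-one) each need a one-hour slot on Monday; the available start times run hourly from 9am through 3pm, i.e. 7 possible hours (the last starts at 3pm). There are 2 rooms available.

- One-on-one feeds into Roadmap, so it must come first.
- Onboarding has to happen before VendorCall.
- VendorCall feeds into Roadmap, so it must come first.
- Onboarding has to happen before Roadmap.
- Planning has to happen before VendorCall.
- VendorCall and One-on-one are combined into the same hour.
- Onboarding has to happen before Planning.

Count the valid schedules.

Splitting on Planning: it can be 10am (10), 11am (12), 12pm (9), 1pm (4). Listing each branch's schedules as (Onboarding, VendorCall, Roadmap, One-on-one):
Planning=10am: (9am,11am,12pm,11am) (9am,11am,1pm,11am) (9am,11am,2pm,11am) (9am,11am,3pm,11am) (9am,12pm,1pm,12pm) (9am,12pm,2pm,12pm) (9am,12pm,3pm,12pm) (9am,1pm,2pm,1pm) (9am,1pm,3pm,1pm) (9am,2pm,3pm,2pm) — 10.
Planning=11am: (9am,12pm,1pm,12pm) (9am,12pm,2pm,12pm) (9am,12pm,3pm,12pm) (9am,1pm,2pm,1pm) (9am,1pm,3pm,1pm) (9am,2pm,3pm,2pm) (10am,12pm,1pm,12pm) (10am,12pm,2pm,12pm) (10am,12pm,3pm,12pm) (10am,1pm,2pm,1pm) (10am,1pm,3pm,1pm) (10am,2pm,3pm,2pm) — 12.
Planning=12pm: (9am,1pm,2pm,1pm) (9am,1pm,3pm,1pm) (9am,2pm,3pm,2pm) (10am,1pm,2pm,1pm) (10am,1pm,3pm,1pm) (10am,2pm,3pm,2pm) (11am,1pm,2pm,1pm) (11am,1pm,3pm,1pm) (11am,2pm,3pm,2pm) — 9.
Planning=1pm: (9am,2pm,3pm,2pm) (10am,2pm,3pm,2pm) (11am,2pm,3pm,2pm) (12pm,2pm,3pm,2pm) — 4.
Summing: 10 + 12 + 9 + 4 = 35.

35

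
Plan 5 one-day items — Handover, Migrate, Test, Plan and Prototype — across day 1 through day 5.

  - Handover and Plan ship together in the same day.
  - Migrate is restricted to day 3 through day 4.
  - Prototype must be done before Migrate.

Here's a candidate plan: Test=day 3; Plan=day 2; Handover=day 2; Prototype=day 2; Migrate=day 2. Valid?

Handover and Plan ship together in the same day — holds.
Prototype must be done before Migrate — violated.
Migrate is restricted to day 3 through day 4 — violated.

Invalid. Migrate is restricted to day 3 through day 4.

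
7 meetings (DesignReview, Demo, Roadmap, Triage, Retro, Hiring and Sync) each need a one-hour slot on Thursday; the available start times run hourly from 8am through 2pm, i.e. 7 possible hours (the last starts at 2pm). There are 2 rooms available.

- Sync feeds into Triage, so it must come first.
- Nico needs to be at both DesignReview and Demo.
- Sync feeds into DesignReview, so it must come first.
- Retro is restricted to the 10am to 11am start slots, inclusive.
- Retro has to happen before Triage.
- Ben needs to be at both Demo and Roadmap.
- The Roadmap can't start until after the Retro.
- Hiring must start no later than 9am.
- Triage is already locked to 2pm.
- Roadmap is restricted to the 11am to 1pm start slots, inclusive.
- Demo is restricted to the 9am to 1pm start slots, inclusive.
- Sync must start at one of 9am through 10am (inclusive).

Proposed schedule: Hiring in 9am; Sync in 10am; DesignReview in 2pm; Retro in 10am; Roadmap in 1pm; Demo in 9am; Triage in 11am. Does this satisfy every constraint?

No. Triage is already locked to 2pm is not satisfied.

Triage is already locked to 2pm — violated.
Sync must start at one of 9am through 10am (inclusive) — holds.
Retro has to happen before Triage — holds.
Demo is restricted to the 9am to 1pm start slots, inclusive — holds.
Ben needs to be at both Demo and Roadmap — holds.
Roadmap is restricted to the 11am to 1pm start slots, inclusive — holds.
There are 2 rooms available — holds.
The Roadmap can't start until after the Retro — holds.
Sync feeds into Triage, so it must come first — holds.
Nico needs to be at both DesignReview and Demo — holds.
Sync feeds into DesignReview, so it must come first — holds.
Hiring must start no later than 9am — holds.
Retro is restricted to the 10am to 11am start slots, inclusive — holds.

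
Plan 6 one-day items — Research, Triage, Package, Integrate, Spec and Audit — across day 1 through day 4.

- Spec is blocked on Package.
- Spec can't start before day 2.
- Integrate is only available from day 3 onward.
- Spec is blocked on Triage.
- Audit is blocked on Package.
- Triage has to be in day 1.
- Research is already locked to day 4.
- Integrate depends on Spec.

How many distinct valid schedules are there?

11

Splitting on Package: it can be day 1 (9), day 2 (2). Listing each branch's schedules as (Research, Triage, Integrate, Spec, Audit) by day number:
Package=day 1: (4,1,3,2,2) (4,1,3,2,3) (4,1,3,2,4) (4,1,4,2,2) (4,1,4,2,3) (4,1,4,2,4) (4,1,4,3,2) (4,1,4,3,3) (4,1,4,3,4) — 9.
Package=day 2: (4,1,4,3,3) (4,1,4,3,4) — 2.
Summing: 9 + 2 = 11.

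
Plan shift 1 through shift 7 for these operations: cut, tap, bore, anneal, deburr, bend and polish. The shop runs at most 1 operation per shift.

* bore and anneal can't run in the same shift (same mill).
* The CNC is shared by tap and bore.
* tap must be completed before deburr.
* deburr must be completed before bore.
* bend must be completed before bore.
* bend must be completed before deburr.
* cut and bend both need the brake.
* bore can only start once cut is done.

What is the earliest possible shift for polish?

polish at shift 1 is achievable: bend in shift 2, deburr in shift 4, cut in shift 5, tap in shift 3, anneal in shift 7, bore in shift 6, polish in shift 1.

shift 1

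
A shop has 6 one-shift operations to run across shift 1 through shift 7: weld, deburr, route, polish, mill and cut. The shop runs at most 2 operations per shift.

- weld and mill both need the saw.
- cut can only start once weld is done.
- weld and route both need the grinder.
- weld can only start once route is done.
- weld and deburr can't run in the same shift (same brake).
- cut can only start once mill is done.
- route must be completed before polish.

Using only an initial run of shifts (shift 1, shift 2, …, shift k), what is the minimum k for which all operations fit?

3 shifts

The precedence chain requires at least 3 distinct shifts.
With at most 2 per shift and 6 operations, at least 3 shifts are needed.
3 works (last occupied shift: shift 3): for example polish=shift 2, route=shift 1, cut=shift 3, mill=shift 1, weld=shift 2, deburr=shift 3.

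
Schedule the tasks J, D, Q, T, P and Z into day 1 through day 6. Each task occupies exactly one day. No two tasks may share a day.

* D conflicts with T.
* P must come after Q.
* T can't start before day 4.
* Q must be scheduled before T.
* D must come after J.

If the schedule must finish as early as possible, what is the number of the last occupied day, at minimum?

day 6

The precedence chain requires at least 2 distinct days.
With at most 1 per day and 6 tasks, at least 6 days are needed.
T can't be placed before day 4, so the schedule must run through at least day 4.
6 works (last occupied day: day 6): for example P=day 5; D=day 3; Q=day 1; J=day 2; T=day 4; Z=day 6.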